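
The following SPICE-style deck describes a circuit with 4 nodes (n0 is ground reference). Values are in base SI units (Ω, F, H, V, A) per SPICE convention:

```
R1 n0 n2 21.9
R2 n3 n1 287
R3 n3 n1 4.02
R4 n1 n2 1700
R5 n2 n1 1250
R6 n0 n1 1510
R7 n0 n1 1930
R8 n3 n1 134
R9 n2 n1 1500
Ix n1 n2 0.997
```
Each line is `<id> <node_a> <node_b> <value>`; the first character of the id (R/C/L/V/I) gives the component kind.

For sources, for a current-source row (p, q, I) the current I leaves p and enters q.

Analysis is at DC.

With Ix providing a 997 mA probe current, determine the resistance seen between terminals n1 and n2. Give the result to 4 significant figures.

Element admittances at DC:
  Y(R1) = 0.04566 S between n0,n2
  Y(R2) = 0.003484 S between n3,n1
  Y(R3) = 0.2488 S between n3,n1
  Y(R4) = 0.0005882 S between n1,n2
  Y(R5) = 0.0008000 S between n2,n1
  Y(R6) = 0.0006623 S between n0,n1
  Y(R7) = 0.0005181 S between n0,n1
  Y(R8) = 0.007463 S between n3,n1
  Y(R9) = 0.0006667 S between n2,n1
  Ix: injects 0.997 A into n2 (from n1)
Assemble and solve the 3×3 MNA system:
  V(n1)=-303.2  V(n2)=7.838  V(n3)=-303.2

R_eq = 312.0 Ω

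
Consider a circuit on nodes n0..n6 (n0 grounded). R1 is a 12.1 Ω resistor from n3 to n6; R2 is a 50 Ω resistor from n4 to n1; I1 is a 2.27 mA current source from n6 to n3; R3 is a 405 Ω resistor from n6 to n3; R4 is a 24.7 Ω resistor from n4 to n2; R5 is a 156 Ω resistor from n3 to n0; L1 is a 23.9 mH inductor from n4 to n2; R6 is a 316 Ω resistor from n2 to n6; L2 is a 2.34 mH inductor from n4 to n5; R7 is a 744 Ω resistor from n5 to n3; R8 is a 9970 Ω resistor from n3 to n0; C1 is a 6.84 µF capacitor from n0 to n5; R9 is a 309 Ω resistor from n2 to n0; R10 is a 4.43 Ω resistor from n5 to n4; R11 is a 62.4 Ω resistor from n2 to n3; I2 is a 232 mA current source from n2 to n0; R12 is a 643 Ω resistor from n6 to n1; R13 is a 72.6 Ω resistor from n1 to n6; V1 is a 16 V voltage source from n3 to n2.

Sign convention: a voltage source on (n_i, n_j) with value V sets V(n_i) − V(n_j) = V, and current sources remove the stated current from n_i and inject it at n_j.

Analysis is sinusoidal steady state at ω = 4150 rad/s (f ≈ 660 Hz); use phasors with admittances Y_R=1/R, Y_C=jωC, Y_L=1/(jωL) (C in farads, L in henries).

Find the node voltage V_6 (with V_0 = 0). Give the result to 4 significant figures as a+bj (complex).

4.804+5.592j V

MNA unknowns: 6 node voltages V₁..V_6 plus 1 source current (V1)
R1: Y=0.08264+0.000j on G[3,6]
R2: Y=0.02000+0.000j on G[4,1]
I1: z[6]−=0.00227, z[3]+=0.00227
R3: Y=0.002469+0.000j on G[6,3]
R4: Y=0.04049+0.000j on G[4,2]
R5: Y=0.006410+0.000j on G[3,0]
L1: Y=0.000-0.01008j on G[4,2]
R6: Y=0.003165+0.000j on G[2,6]
L2: Y=0.000-0.1030j on G[4,5]
R7: Y=0.001344+0.000j on G[5,3]
R8: Y=0.0001003+0.000j on G[3,0]
C1: Y=0.000+0.02839j on G[0,5]
R9: Y=0.003236+0.000j on G[2,0]
R10: Y=0.2257+0.000j on G[5,4]
R11: Y=0.01603+0.000j on G[2,3]
I2: z[2]−=0.232, z[0]+=0.232
R12: Y=0.001555+0.000j on G[6,1]
R13: Y=0.01377+0.000j on G[1,6]
V1: row V3−V2=16, i_V1 at 3,2
solve → V1=0.5657+6.876j, V2=-9.861+5.369j, V3=6.139+5.369j, V4=-2.683+7.861j, V5=-1.844+8.457j, V6=4.804+5.592j
aux → i_V1=-0.4185-0.01183j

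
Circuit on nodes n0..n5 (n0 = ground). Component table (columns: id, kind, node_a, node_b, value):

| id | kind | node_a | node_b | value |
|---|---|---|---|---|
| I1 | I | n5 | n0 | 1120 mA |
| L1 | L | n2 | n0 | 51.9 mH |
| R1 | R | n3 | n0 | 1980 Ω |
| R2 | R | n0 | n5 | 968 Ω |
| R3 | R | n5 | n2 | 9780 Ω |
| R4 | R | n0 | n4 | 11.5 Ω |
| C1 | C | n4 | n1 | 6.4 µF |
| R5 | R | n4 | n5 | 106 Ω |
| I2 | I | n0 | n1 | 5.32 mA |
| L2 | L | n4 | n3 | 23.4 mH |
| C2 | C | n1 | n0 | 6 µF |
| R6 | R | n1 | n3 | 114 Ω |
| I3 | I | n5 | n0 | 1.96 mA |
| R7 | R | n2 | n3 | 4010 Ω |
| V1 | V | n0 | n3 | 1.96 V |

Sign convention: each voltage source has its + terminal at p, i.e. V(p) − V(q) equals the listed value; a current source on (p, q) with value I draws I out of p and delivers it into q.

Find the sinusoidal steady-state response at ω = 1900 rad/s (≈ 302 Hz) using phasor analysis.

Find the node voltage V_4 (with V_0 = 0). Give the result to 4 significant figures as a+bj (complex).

Apply KCL at each of the 5 non-ground nodes and solve the resulting linear system.
Node n1: branches {C1, I2, C2, R6} → V_1 = -4.872-2.062j
Node n2: branches {L1, R3, R7} → V_2 = -0.02893-1.216j
Node n3: branches {R1, L2, R6, R7, V1} → V_3 = -1.960+0.000j
Node n4: branches {R4, C1, R5, L2} → V_4 = -10.93-1.457j
Node n5: branches {I1, R2, R3, R5, I3} → V_5 = -115.9-1.312j
Source currents: i(V1)=0.05685-0.1833j

-10.93-1.457j V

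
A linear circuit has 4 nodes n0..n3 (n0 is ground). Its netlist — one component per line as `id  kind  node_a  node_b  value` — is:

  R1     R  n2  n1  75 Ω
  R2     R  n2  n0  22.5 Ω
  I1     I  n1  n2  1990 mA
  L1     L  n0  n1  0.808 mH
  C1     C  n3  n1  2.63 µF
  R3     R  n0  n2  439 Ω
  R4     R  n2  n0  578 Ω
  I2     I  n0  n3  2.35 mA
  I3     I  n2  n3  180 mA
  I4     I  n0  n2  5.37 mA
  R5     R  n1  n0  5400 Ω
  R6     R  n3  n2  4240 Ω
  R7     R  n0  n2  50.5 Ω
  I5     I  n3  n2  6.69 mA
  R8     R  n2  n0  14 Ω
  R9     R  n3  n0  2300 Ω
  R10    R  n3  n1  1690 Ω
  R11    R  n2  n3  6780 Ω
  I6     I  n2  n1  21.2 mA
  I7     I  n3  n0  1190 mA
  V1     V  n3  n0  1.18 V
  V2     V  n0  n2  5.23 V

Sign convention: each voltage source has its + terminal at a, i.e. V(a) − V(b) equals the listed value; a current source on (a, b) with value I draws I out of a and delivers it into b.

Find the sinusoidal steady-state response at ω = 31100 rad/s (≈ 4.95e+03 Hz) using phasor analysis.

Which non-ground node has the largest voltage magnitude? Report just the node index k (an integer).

MNA unknowns: 3 node voltages V₁..V_3 plus 2 source currents (V1, V2)
R1: Y=0.01333+0.000j on G[2,1]
R2: Y=0.04444+0.000j on G[2,0]
I1: z[1]−=1.99, z[2]+=1.99
L1: Y=0.000-0.03979j on G[0,1]
C1: Y=0.000+0.08179j on G[3,1]
R3: Y=0.002278+0.000j on G[0,2]
R4: Y=0.001730+0.000j on G[2,0]
I2: z[0]−=0.00235, z[3]+=0.00235
I3: z[2]−=0.18, z[3]+=0.18
I4: z[0]−=0.00537, z[2]+=0.00537
R5: Y=0.0001852+0.000j on G[1,0]
R6: Y=0.0002358+0.000j on G[3,2]
R7: Y=0.01980+0.000j on G[0,2]
I5: z[3]−=0.00669, z[2]+=0.00669
R8: Y=0.07143+0.000j on G[2,0]
R9: Y=0.0004348+0.000j on G[3,0]
R10: Y=0.0005917+0.000j on G[3,1]
R11: Y=0.0001475+0.000j on G[2,3]
I6: z[2]−=0.0212, z[1]+=0.0212
I7: z[3]−=1.19, z[0]+=1.19
V1: row V3−V0=1.18, i_V1 at 3,0
V2: row V0−V2=5.23, i_V2 at 0,2
solve → V1=-12.58+44.29j, V2=-5.230+0.000j, V3=1.180+0.000j
aux → i_V1=-4.648-1.100j, i_V2=-2.436-0.5906j

1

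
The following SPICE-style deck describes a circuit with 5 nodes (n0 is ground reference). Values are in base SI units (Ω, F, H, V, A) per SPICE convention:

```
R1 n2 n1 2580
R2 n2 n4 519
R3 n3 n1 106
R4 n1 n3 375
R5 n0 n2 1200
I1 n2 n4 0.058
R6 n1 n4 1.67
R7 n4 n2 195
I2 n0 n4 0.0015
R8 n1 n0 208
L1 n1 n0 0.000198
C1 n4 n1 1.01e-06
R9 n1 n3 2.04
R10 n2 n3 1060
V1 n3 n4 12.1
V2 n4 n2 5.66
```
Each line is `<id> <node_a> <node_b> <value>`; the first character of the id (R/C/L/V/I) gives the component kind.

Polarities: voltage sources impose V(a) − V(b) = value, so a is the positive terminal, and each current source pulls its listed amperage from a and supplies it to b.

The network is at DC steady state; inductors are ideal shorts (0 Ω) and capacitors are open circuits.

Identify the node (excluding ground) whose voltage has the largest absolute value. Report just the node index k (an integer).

MNA unknowns: 4 node voltages V₁..V_4 plus 3 source currents (L1, V1, V2)
R1: Y=0.0003876 on G[2,1]
R2: Y=0.001927 on G[2,4]
R3: Y=0.009434 on G[3,1]
R4: Y=0.002667 on G[1,3]
R5: Y=0.0008333 on G[0,2]
I1: z[2]−=0.058, z[4]+=0.058
R6: Y=0.5988 on G[1,4]
R7: Y=0.005128 on G[4,2]
I2: z[0]−=0.0015, z[4]+=0.0015
R8: Y=0.004808 on G[1,0]
L1: row V1−V0=0, i_L1 at 1,0
C1: Y=0.000 on G[4,1]
R9: Y=0.4902 on G[1,3]
R10: Y=0.0009434 on G[2,3]
V1: row V3−V4=12.1, i_V1 at 3,4
V2: row V4−V2=5.66, i_V2 at 4,2
solve → V1=0.000, V2=-11.17, V3=6.594, V4=-5.506
aux → i_L1=0.01081, i_V1=-3.329, i_V2=-0.01232

2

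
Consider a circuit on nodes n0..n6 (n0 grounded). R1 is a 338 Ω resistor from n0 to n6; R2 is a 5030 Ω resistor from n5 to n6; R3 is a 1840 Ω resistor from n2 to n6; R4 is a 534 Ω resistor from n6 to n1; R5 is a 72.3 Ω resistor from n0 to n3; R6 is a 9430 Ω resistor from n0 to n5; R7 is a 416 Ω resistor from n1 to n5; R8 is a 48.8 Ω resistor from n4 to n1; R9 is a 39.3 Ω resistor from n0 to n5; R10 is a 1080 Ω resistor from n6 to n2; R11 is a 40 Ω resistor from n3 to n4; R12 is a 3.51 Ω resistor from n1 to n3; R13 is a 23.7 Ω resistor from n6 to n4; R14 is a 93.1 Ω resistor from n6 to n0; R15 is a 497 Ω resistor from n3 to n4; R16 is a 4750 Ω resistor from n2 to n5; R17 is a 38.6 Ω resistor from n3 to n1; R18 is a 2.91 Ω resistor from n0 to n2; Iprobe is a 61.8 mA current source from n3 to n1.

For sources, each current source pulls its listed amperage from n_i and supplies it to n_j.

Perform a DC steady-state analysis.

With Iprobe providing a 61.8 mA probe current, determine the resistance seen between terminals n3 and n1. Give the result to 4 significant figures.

R_eq = 3.071 Ω

MNA unknowns: 6 node voltages V₁..V_6
R1: Y=0.002959 on G[0,6]
R2: Y=0.0001988 on G[5,6]
R3: Y=0.0005435 on G[2,6]
R4: Y=0.001873 on G[6,1]
R5: Y=0.01383 on G[0,3]
R6: Y=0.0001060 on G[0,5]
R7: Y=0.002404 on G[1,5]
R8: Y=0.02049 on G[4,1]
R9: Y=0.02545 on G[0,5]
R10: Y=0.0009259 on G[6,2]
R11: Y=0.02500 on G[3,4]
R12: Y=0.2849 on G[1,3]
R13: Y=0.04219 on G[6,4]
R14: Y=0.01074 on G[6,0]
R15: Y=0.002012 on G[3,4]
R16: Y=0.0002105 on G[2,5]
R17: Y=0.02591 on G[3,1]
R18: Y=0.3436 on G[0,2]
Iprobe: z[3]−=0.0618, z[1]+=0.0618
solve → V1=0.1401, V2=0.0001131, V3=-0.04969, V4=0.02874, V5=0.01205, V6=0.02486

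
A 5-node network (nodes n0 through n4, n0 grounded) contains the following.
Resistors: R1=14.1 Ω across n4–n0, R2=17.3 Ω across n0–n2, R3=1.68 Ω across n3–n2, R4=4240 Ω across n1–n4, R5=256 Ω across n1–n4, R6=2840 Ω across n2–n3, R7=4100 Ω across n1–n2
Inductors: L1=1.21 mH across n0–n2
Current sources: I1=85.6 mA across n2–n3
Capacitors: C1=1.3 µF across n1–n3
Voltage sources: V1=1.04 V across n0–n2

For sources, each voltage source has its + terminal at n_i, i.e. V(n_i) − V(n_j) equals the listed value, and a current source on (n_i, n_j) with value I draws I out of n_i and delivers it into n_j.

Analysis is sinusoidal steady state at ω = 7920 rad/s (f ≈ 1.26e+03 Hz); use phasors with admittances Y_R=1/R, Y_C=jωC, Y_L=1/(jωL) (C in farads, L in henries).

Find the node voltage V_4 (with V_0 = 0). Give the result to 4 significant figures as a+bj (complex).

-0.04280-0.01581j V

Apply KCL at each of the 4 non-ground nodes and solve the resulting linear system.
Node n1: branches {C1, R4, R5, R7} → V_1 = -0.7756-0.2865j
Node n2: branches {L1, I1, R2, R3, R6, R7, V1} → V_2 = -1.040+0.000j
Node n3: branches {I1, C1, R3, R6} → V_3 = -0.8913+0.002000j
Node n4: branches {R1, R4, R5} → V_4 = -0.04280-0.01581j
Source currents: i(V1)=-0.06315+0.1074j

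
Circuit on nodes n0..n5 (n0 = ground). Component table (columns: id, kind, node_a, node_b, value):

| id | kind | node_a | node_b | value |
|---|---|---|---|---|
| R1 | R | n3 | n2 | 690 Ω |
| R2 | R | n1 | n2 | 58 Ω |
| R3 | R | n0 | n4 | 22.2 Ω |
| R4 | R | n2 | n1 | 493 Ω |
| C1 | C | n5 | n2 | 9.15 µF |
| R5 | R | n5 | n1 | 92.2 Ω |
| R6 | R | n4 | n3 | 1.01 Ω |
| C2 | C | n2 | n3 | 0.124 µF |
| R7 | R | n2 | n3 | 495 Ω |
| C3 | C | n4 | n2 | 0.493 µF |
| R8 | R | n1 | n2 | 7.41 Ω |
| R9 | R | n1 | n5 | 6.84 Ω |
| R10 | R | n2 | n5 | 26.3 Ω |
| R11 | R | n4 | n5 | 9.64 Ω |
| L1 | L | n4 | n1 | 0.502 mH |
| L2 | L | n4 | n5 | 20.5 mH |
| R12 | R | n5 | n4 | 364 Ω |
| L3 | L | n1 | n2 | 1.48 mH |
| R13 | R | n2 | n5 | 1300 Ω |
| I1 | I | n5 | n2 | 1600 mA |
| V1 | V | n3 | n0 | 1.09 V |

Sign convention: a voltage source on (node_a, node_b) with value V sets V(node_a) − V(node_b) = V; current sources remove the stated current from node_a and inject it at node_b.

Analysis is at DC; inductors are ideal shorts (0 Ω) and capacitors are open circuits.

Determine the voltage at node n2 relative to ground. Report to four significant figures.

1.043 V

MNA unknowns: 5 node voltages V₁..V_5 plus 4 source currents (L1, L2, L3, V1)
R1: Y=0.001449 on G[3,2]
R2: Y=0.01724 on G[1,2]
R3: Y=0.04505 on G[0,4]
R4: Y=0.002028 on G[2,1]
C1: Y=0.000 on G[5,2]
R5: Y=0.01085 on G[5,1]
R6: Y=0.9901 on G[4,3]
C2: Y=0.000 on G[2,3]
R7: Y=0.002020 on G[2,3]
C3: Y=0.000 on G[4,2]
R8: Y=0.1350 on G[1,2]
R9: Y=0.1462 on G[1,5]
R10: Y=0.03802 on G[2,5]
R11: Y=0.1037 on G[4,5]
L1: row V4−V1=0, i_L1 at 4,1
L2: row V4−V5=0, i_L2 at 4,5
R12: Y=0.002747 on G[5,4]
L3: row V1−V2=0, i_L3 at 1,2
R13: Y=0.0007692 on G[2,5]
I1: z[5]−=1.6, z[2]+=1.6
V1: row V3−V0=1.09, i_V1 at 3,0
solve → V1=1.043, V2=1.043, V3=1.090, V4=1.043, V5=1.043
aux → i_L1=-1.600, i_L2=1.600, i_L3=-1.600, i_V1=-0.04697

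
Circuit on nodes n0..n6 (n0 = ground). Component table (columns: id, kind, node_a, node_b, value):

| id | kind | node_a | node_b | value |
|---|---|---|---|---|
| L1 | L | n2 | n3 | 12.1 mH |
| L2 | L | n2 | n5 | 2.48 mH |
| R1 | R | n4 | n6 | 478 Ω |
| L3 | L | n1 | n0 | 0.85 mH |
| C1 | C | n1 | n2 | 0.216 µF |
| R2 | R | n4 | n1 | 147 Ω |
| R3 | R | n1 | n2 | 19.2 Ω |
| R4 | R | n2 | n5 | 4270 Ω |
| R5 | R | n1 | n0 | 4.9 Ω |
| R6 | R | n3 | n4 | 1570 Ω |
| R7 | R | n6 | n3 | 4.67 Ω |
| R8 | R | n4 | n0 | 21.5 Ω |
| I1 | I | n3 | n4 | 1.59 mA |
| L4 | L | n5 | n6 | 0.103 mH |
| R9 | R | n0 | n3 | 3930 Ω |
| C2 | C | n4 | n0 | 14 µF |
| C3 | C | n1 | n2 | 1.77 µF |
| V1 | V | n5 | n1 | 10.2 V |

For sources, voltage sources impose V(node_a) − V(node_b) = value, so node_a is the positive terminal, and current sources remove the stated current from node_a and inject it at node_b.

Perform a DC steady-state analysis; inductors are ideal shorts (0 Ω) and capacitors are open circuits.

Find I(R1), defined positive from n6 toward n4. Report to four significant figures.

Element admittances at DC:
  L1: short n2↔n3 (DC inductor)
  L2: short n2↔n5 (DC inductor)
  Y(R1) = 0.002092 S between n4,n6
  L3: short n1↔n0 (DC inductor)
  Y(C1) = 0.000 S between n1,n2
  Y(R2) = 0.006803 S between n4,n1
  Y(R3) = 0.05208 S between n1,n2
  Y(R4) = 0.0002342 S between n2,n5
  Y(R5) = 0.2041 S between n1,n0
  Y(R6) = 0.0006369 S between n3,n4
  Y(R7) = 0.2141 S between n6,n3
  Y(R8) = 0.04651 S between n4,n0
  I1: injects 0.00159 A into n4 (from n3)
  L4: short n5↔n6 (DC inductor)
  Y(R9) = 0.0002545 S between n0,n3
  Y(C2) = 0.000 S between n4,n0
  Y(C3) = 0.000 S between n1,n2
  V1: constraint V(n5)−V(n1) = 10.2
Assemble and solve the 11×11 MNA system:
  V(n1)=0.000  V(n2)=10.20  V(n3)=10.20  V(n4)=0.5251  V(n5)=10.20  V(n6)=10.20
  i(L1)=0.01035  i(L2)=-0.5416  i(L3)=-0.02702  i(L4)=0.02024  i(V1)=-0.5618

0.02024 A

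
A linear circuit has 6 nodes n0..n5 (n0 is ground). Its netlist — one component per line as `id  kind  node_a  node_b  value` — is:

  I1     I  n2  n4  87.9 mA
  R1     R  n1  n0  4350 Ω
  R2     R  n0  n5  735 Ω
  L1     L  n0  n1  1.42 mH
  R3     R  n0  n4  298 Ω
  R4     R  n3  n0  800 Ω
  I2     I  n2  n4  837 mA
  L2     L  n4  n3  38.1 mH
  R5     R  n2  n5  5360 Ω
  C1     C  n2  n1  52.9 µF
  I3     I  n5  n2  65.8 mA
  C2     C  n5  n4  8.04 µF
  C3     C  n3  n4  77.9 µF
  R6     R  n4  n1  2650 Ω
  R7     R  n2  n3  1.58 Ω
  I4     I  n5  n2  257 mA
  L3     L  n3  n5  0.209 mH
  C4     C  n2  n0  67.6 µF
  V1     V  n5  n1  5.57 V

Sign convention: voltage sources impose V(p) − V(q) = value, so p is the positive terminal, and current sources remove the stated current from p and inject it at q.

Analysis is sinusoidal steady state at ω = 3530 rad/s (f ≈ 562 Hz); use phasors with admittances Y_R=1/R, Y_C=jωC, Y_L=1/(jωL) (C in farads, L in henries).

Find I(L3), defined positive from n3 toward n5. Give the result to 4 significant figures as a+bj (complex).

-1.091+1.315j A

MNA unknowns: 5 node voltages V₁..V_5 plus 1 source current (V1)
I1: z[2]−=0.0879, z[4]+=0.0879
R1: Y=0.0002299+0.000j on G[1,0]
R2: Y=0.001361+0.000j on G[0,5]
L1: Y=0.000-0.1995j on G[0,1]
R3: Y=0.003356+0.000j on G[0,4]
R4: Y=0.001250+0.000j on G[3,0]
I2: z[2]−=0.837, z[4]+=0.837
L2: Y=0.000-0.007435j on G[4,3]
R5: Y=0.0001866+0.000j on G[2,5]
C1: Y=0.000+0.1867j on G[2,1]
I3: z[5]−=0.0658, z[2]+=0.0658
C2: Y=0.000+0.02838j on G[5,4]
C3: Y=0.000+0.2750j on G[3,4]
R6: Y=0.0003774+0.000j on G[4,1]
R7: Y=0.6329+0.000j on G[2,3]
I4: z[5]−=0.257, z[2]+=0.257
L3: Y=0.000-1.355j on G[3,5]
C4: Y=0.000+0.2386j on G[2,0]
V1: row V5−V1=5.57, i_V1 at 5,1
solve → V1=-8.008-7.587j, V2=-6.439-6.427j, V3=-3.408-8.391j, V4=-3.180-11.47j, V5=-2.438-7.587j
aux → i_V1=-1.301+1.304j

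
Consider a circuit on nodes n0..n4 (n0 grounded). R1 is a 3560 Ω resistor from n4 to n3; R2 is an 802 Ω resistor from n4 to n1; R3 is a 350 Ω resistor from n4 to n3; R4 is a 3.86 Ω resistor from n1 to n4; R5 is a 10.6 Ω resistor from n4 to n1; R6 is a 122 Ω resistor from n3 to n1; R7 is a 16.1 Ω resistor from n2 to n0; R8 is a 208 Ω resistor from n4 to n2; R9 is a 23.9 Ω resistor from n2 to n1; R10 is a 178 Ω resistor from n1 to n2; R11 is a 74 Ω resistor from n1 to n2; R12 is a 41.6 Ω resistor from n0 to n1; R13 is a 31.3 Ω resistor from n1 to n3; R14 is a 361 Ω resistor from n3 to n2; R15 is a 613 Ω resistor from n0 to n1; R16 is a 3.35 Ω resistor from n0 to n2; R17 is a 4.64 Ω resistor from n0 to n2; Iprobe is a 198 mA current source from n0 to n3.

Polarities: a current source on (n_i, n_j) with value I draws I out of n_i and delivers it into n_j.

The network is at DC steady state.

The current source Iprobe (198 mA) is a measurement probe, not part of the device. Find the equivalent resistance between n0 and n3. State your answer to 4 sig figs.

R_eq = 32.04 Ω

Apply KCL at each of the 4 non-ground nodes and solve the resulting linear system.
Node n1: branches {R2, R4, R5, R6, R9, R10, R11, R12, R13, R15} → V_1 = 2.158
Node n2: branches {R7, R8, R9, R10, R11, R14, R16, R17} → V_2 = 0.2475
Node n3: branches {R1, R3, R6, R13, R14, Iprobe} → V_3 = 6.343
Node n4: branches {R1, R2, R3, R4, R5, R8} → V_4 = 2.169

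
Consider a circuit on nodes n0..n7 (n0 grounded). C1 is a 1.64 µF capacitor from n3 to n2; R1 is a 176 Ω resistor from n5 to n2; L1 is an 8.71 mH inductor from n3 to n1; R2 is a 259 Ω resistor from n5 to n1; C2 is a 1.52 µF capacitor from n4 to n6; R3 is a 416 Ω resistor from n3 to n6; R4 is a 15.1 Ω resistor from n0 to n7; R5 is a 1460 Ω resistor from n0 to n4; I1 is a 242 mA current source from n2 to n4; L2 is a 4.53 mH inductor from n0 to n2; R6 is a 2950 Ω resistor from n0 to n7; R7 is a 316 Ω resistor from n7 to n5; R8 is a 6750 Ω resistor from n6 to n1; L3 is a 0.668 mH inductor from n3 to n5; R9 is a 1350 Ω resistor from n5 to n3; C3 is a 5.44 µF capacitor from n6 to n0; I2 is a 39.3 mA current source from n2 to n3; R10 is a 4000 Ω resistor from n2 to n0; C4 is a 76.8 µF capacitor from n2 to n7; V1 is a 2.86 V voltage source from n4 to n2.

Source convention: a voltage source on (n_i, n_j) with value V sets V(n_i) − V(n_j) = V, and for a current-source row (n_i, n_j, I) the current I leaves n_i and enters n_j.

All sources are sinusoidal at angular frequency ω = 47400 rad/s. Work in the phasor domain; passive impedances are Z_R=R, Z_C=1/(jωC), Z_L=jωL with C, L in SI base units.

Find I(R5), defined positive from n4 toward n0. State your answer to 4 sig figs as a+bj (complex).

Element admittances at ω=47400 rad/s:
  Y(C1) = 0.000+0.07774j S between n3,n2
  Y(R1) = 0.005682+0.000j S between n5,n2
  Y(L1) = 0.000-0.002422j S between n3,n1
  Y(R2) = 0.003861+0.000j S between n5,n1
  Y(C2) = 0.000+0.07205j S between n4,n6
  Y(R3) = 0.002404+0.000j S between n3,n6
  Y(R4) = 0.06623+0.000j S between n0,n7
  Y(R5) = 0.0006849+0.000j S between n0,n4
  I1: injects 0.242 A into n4 (from n2)
  Y(L2) = 0.000-0.004657j S between n0,n2
  Y(R6) = 0.0003390+0.000j S between n0,n7
  Y(R7) = 0.003165+0.000j S between n7,n5
  Y(R8) = 0.0001481+0.000j S between n6,n1
  Y(L3) = 0.000-0.03158j S between n3,n5
  Y(R9) = 0.0007407+0.000j S between n5,n3
  Y(C3) = 0.000+0.2579j S between n6,n0
  I2: injects 0.0393 A into n3 (from n2)
  Y(R10) = 0.0002500+0.000j S between n2,n0
  Y(C4) = 0.000+3.640j S between n2,n7
  V1: constraint V(n4)−V(n2) = 2.86
Assemble and solve the 8×8 MNA system:
  V(n1)=-1.114-1.989j  V(n2)=-1.127-1.454j  V(n3)=-1.011-2.009j  V(n4)=1.733-1.454j  V(n5)=-1.158-1.989j  V(n6)=0.3654-0.3068j  V(n7)=-1.100-1.474j
  i(V1)=0.1582-0.09756j

0.001187-0.0009957j A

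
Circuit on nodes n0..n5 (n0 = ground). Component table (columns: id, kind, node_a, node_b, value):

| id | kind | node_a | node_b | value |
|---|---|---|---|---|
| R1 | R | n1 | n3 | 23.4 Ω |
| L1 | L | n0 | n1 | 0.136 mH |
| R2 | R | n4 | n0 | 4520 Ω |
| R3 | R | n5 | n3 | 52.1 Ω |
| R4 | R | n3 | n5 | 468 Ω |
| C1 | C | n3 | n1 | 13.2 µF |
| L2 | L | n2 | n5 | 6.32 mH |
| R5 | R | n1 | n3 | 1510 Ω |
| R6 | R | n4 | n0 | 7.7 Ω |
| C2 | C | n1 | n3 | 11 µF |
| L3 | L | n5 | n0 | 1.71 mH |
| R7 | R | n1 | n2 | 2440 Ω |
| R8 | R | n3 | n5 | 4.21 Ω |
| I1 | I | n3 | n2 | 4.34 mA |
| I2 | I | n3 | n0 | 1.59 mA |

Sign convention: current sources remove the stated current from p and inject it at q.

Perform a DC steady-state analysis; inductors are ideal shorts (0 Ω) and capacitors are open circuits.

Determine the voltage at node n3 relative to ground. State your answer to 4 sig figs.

MNA unknowns: 5 node voltages V₁..V_5 plus 3 source currents (L1, L2, L3)
R1: Y=0.04274 on G[1,3]
L1: row V0−V1=0, i_L1 at 0,1
R2: Y=0.0002212 on G[4,0]
R3: Y=0.01919 on G[5,3]
R4: Y=0.002137 on G[3,5]
C1: Y=0.000 on G[3,1]
L2: row V2−V5=0, i_L2 at 2,5
R5: Y=0.0006623 on G[1,3]
R6: Y=0.1299 on G[4,0]
C2: Y=0.000 on G[1,3]
L3: row V5−V0=0, i_L3 at 5,0
R7: Y=0.0004098 on G[1,2]
R8: Y=0.2375 on G[3,5]
I1: z[3]−=0.00434, z[2]+=0.00434
I2: z[3]−=0.00159, z[0]+=0.00159
solve → V1=0.000, V2=0.000, V3=-0.01962, V4=0.000, V5=0.000
aux → i_L1=0.0008514, i_L2=0.004340, i_L3=-0.0007386

-0.01962 V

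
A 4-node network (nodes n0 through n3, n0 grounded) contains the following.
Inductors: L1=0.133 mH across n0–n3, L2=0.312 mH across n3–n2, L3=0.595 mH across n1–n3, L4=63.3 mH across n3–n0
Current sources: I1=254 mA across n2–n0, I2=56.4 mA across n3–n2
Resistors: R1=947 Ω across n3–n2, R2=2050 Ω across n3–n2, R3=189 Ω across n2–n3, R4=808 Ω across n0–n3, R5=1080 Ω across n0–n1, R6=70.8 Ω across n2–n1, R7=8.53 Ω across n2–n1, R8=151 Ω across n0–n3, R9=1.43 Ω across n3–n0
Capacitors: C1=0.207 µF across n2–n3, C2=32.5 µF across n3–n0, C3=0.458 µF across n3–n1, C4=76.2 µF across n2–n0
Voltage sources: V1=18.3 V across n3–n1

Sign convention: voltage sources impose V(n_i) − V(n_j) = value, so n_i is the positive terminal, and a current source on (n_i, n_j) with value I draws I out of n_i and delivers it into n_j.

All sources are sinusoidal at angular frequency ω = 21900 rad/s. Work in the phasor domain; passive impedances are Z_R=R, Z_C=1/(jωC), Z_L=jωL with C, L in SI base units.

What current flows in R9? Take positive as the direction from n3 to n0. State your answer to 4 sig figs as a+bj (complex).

1.990-0.3146j A

Element admittances at ω=21900 rad/s:
  Y(L1) = 0.000-0.3433j S between n0,n3
  I1: injects 0.254 A into n0 (from n2)
  Y(R1) = 0.001056+0.000j S between n3,n2
  Y(R2) = 0.0004878+0.000j S between n3,n2
  Y(R3) = 0.005291+0.000j S between n2,n3
  Y(R4) = 0.001238+0.000j S between n0,n3
  Y(C1) = 0.000+0.004533j S between n2,n3
  I2: injects 0.0564 A into n2 (from n3)
  Y(R5) = 0.0009259+0.000j S between n0,n1
  Y(L2) = 0.000-0.1464j S between n3,n2
  Y(C2) = 0.000+0.7117j S between n3,n0
  Y(C3) = 0.000+0.01003j S between n3,n1
  Y(L3) = 0.000-0.07674j S between n1,n3
  Y(C4) = 0.000+1.669j S between n2,n0
  Y(R6) = 0.01412+0.000j S between n2,n1
  Y(R7) = 0.1172+0.000j S between n2,n1
  Y(R8) = 0.006623+0.000j S between n0,n3
  Y(L4) = 0.000-0.0007214j S between n3,n0
  Y(R9) = 0.6993+0.000j S between n3,n0
  V1: constraint V(n3)−V(n1) = 18.3
Assemble and solve the 4×4 MNA system:
  V(n1)=-15.45-0.4499j  V(n2)=-0.4361+1.448j  V(n3)=2.845-0.4499j
  i(V1)=-1.987+0.9711j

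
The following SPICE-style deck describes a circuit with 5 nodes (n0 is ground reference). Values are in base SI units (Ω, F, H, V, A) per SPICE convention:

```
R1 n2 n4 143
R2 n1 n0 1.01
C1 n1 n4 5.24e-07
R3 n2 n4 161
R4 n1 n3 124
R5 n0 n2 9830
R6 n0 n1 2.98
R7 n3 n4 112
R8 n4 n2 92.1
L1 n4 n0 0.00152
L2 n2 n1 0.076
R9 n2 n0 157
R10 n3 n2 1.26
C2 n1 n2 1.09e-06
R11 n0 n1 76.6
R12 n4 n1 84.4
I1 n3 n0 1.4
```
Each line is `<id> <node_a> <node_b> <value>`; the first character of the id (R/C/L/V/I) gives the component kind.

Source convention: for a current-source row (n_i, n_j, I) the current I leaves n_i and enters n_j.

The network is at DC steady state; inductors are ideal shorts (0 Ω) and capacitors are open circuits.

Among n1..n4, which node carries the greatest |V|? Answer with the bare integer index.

3

Element admittances at DC:
  Y(R1) = 0.006993 S between n2,n4
  Y(R2) = 0.9901 S between n1,n0
  Y(C1) = 0.000 S between n1,n4
  Y(R3) = 0.006211 S between n2,n4
  Y(R4) = 0.008065 S between n1,n3
  Y(R5) = 0.0001017 S between n0,n2
  Y(R6) = 0.3356 S between n0,n1
  Y(R7) = 0.008929 S between n3,n4
  Y(R8) = 0.01086 S between n4,n2
  L1: short n4↔n0 (DC inductor)
  L2: short n2↔n1 (DC inductor)
  Y(R9) = 0.006369 S between n2,n0
  Y(R10) = 0.7937 S between n3,n2
  Y(C2) = 0.000 S between n1,n2
  Y(R11) = 0.01305 S between n0,n1
  Y(R12) = 0.01185 S between n4,n1
  I1: injects 1.4 A into n0 (from n3)
Assemble and solve the 6×6 MNA system:
  V(n1)=-0.9961  V(n2)=-0.9961  V(n3)=-2.712  V(n4)=0.000
  i(L1)=-0.05999  i(L2)=-1.332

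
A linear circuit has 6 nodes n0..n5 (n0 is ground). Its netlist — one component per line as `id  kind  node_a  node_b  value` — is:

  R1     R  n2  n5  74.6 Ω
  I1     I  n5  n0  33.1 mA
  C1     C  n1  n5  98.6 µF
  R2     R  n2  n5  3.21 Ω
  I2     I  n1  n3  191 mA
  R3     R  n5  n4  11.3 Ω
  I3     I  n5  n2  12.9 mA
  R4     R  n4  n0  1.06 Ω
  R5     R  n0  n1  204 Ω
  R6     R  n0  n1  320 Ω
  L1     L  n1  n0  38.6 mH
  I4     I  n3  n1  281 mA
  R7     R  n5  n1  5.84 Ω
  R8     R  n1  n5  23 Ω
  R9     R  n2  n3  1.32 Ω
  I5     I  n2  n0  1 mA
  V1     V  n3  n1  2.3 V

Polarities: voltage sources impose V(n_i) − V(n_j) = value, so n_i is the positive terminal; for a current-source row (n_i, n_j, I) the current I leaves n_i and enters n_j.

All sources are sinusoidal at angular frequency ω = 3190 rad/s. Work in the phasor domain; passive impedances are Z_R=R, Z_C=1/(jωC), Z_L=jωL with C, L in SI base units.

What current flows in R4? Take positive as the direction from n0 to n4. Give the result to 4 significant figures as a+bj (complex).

MNA unknowns: 5 node voltages V₁..V_5 plus 1 source current (V1)
R1: Y=0.01340+0.000j on G[2,5]
I1: z[5]−=0.0331, z[0]+=0.0331
C1: Y=0.000+0.3145j on G[1,5]
R2: Y=0.3115+0.000j on G[2,5]
I2: z[1]−=0.191, z[3]+=0.191
R3: Y=0.08850+0.000j on G[5,4]
I3: z[5]−=0.0129, z[2]+=0.0129
R4: Y=0.9434+0.000j on G[4,0]
R5: Y=0.004902+0.000j on G[0,1]
R6: Y=0.003125+0.000j on G[0,1]
L1: Y=0.000-0.008121j on G[1,0]
I4: z[3]−=0.281, z[1]+=0.281
R7: Y=0.1712+0.000j on G[5,1]
R8: Y=0.04348+0.000j on G[1,5]
R9: Y=0.7576+0.000j on G[2,3]
I5: z[2]−=0.001, z[0]+=0.001
V1: row V3−V1=2.3, i_V1 at 3,1
solve → V1=-1.125+0.3752j, V2=0.7293+0.2175j, V3=1.175+0.3752j, V4=-0.02981-0.01287j, V5=-0.3476-0.1501j
aux → i_V1=-0.4280-0.1194j

0.02812+0.01214j A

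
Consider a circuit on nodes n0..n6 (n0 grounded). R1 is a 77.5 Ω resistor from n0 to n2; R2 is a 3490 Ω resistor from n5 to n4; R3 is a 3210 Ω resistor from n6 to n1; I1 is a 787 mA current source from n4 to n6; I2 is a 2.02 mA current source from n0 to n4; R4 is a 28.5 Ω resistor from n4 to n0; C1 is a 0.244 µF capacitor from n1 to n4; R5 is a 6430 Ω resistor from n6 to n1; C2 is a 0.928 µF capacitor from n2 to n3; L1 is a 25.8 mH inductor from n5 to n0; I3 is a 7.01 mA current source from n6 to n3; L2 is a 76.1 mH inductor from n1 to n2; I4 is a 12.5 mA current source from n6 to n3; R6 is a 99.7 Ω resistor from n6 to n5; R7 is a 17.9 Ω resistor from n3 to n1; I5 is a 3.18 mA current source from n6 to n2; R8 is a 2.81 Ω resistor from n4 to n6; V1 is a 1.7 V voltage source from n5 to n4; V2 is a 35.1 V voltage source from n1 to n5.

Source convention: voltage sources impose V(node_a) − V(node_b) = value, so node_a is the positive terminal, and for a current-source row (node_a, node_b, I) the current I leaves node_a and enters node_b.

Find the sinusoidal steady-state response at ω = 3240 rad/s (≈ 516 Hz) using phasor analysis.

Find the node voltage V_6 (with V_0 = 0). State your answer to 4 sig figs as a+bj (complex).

1.410+1.324j V

MNA unknowns: 6 node voltages V₁..V_6 plus 2 source currents (V1, V2)
R1: Y=0.01290+0.000j on G[0,2]
R2: Y=0.0002865+0.000j on G[5,4]
R3: Y=0.0003115+0.000j on G[6,1]
I1: z[4]−=0.787, z[6]+=0.787
I2: z[0]−=0.00202, z[4]+=0.00202
R4: Y=0.03509+0.000j on G[4,0]
C1: Y=0.000+0.0007906j on G[1,4]
R5: Y=0.0001555+0.000j on G[6,1]
C2: Y=0.000+0.003007j on G[2,3]
L1: Y=0.000-0.01196j on G[5,0]
I3: z[6]−=0.00701, z[3]+=0.00701
L2: Y=0.000-0.004056j on G[1,2]
I4: z[6]−=0.0125, z[3]+=0.0125
R6: Y=0.01003+0.000j on G[6,5]
R7: Y=0.05587+0.000j on G[3,1]
I5: z[6]−=0.00318, z[2]+=0.00318
R8: Y=0.3559+0.000j on G[4,6]
V1: row V5−V4=1.7, i_V1 at 5,4
V2: row V1−V5=35.1, i_V2 at 1,5
solve → V1=36.03+1.324j, V2=1.022-2.738j, V3=36.50-0.5852j, V4=-0.7695+1.324j, V5=0.9305+1.324j, V6=1.410+1.324j
aux → i_V1=-0.01818+0.01737j, i_V2=-0.006661+0.006234j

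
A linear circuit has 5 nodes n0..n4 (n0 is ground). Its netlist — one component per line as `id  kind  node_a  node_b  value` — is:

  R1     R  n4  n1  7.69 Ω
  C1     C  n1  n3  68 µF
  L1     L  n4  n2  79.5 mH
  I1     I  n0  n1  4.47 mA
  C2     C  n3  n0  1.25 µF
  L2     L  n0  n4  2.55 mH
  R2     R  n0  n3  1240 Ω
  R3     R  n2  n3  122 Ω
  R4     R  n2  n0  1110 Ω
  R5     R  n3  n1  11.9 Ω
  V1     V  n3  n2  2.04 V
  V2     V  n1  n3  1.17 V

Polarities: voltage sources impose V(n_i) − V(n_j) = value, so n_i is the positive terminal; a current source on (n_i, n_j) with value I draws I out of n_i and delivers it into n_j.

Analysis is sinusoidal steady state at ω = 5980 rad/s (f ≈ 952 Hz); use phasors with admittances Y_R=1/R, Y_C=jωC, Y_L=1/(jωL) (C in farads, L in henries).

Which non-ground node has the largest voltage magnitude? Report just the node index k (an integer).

Element admittances at ω=5980 rad/s:
  Y(R1) = 0.1300+0.000j S between n4,n1
  Y(C1) = 0.000+0.4066j S between n1,n3
  Y(L1) = 0.000-0.002103j S between n4,n2
  I1: injects 0.00447 A into n1 (from n0)
  Y(C2) = 0.000+0.007475j S between n3,n0
  Y(L2) = 0.000-0.06558j S between n0,n4
  Y(R2) = 0.0008065+0.000j S between n0,n3
  Y(R3) = 0.008197+0.000j S between n2,n3
  Y(R4) = 0.0009009+0.000j S between n2,n0
  Y(R5) = 0.08403+0.000j S between n3,n1
  V1: constraint V(n3)−V(n2) = 2.04
  V2: constraint V(n1)−V(n3) = 1.17
Assemble and solve the 6×6 MNA system:
  V(n1)=-0.06228+0.1650j  V(n2)=-3.272+0.1650j  V(n3)=-1.232+0.1650j  V(n4)=-0.1362+0.1471j
  i(V1)=-0.01963+0.006745j  i(V2)=-0.1035-0.4781j

2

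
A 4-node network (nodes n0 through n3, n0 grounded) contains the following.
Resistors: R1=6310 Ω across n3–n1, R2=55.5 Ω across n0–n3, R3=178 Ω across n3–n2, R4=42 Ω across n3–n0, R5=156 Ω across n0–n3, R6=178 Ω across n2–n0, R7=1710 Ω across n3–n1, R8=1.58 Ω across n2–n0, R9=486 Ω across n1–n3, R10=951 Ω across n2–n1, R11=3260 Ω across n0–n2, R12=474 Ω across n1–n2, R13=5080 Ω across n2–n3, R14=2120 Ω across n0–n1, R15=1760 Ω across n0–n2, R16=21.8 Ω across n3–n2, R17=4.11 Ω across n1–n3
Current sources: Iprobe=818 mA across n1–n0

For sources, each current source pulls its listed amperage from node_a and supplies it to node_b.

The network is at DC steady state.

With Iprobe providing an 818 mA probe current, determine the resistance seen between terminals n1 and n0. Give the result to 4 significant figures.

Element admittances at DC:
  Y(R1) = 0.0001585 S between n3,n1
  Y(R2) = 0.01802 S between n0,n3
  Y(R3) = 0.005618 S between n3,n2
  Y(R4) = 0.02381 S between n3,n0
  Y(R5) = 0.006410 S between n0,n3
  Y(R6) = 0.005618 S between n2,n0
  Y(R7) = 0.0005848 S between n3,n1
  Y(R8) = 0.6329 S between n2,n0
  Y(R9) = 0.002058 S between n1,n3
  Y(R10) = 0.001052 S between n2,n1
  Y(R11) = 0.0003067 S between n0,n2
  Y(R12) = 0.002110 S between n1,n2
  Y(R13) = 0.0001969 S between n2,n3
  Y(R14) = 0.0004717 S between n0,n1
  Y(R15) = 0.0005682 S between n0,n2
  Y(R16) = 0.04587 S between n3,n2
  Y(R17) = 0.2433 S between n1,n3
  Iprobe: injects 0.818 A into n0 (from n1)
Assemble and solve the 3×3 MNA system:
  V(n1)=-11.30  V(n2)=-0.6572  V(n3)=-8.136

R_eq = 13.82 Ω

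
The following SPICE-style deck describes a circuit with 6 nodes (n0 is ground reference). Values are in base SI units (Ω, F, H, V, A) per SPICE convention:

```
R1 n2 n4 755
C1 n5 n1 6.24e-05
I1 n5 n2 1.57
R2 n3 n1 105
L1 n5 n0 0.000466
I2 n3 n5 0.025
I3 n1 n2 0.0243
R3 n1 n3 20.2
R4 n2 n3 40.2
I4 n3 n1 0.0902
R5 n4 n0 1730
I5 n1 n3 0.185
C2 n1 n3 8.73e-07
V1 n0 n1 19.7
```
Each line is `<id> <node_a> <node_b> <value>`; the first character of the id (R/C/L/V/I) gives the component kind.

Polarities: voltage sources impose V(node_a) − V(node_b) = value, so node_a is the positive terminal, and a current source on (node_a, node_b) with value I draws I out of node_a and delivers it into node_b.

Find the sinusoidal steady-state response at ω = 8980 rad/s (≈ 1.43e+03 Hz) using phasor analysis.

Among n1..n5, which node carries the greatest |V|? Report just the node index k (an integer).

Element admittances at ω=8980 rad/s:
  Y(R1) = 0.001325+0.000j S between n2,n4
  Y(C1) = 0.000+0.5604j S between n5,n1
  I1: injects 1.57 A into n2 (from n5)
  Y(R2) = 0.009524+0.000j S between n3,n1
  Y(L1) = 0.000-0.2390j S between n5,n0
  I2: injects 0.025 A into n5 (from n3)
  I3: injects 0.0243 A into n2 (from n1)
  Y(R3) = 0.04950+0.000j S between n1,n3
  Y(R4) = 0.02488+0.000j S between n2,n3
  I4: injects 0.0902 A into n1 (from n3)
  Y(R5) = 0.0005780+0.000j S between n4,n0
  I5: injects 0.185 A into n3 (from n1)
  Y(C2) = 0.000+0.007840j S between n1,n3
  V1: constraint V(n0)−V(n1) = 19.7
Assemble and solve the 6×6 MNA system:
  V(n1)=-19.70+0.000j  V(n2)=70.48-3.536j  V(n3)=7.534-3.593j  V(n4)=49.07-2.461j  V(n5)=-34.35+4.807j
  i(V1)=1.177+8.207j

2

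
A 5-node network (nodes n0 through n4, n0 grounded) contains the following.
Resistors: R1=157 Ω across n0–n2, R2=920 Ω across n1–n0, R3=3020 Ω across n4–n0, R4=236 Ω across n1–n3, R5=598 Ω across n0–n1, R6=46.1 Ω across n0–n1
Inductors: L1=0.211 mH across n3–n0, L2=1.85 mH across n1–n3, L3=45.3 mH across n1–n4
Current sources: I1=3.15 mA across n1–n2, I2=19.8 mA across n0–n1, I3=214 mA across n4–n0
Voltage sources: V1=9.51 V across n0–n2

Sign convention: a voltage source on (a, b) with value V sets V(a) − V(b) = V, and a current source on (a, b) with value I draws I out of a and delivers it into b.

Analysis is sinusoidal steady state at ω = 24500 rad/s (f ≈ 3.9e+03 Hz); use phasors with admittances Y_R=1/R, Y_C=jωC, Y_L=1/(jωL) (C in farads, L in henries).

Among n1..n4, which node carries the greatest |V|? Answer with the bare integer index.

MNA unknowns: 4 node voltages V₁..V_4 plus 1 source current (V1)
R1: Y=0.006369+0.000j on G[0,2]
L1: Y=0.000-0.1934j on G[3,0]
R2: Y=0.001087+0.000j on G[1,0]
R3: Y=0.0003311+0.000j on G[4,0]
I1: z[1]−=0.00315, z[2]+=0.00315
R4: Y=0.004237+0.000j on G[1,3]
I2: z[0]−=0.0198, z[1]+=0.0198
L2: Y=0.000-0.02206j on G[1,3]
R5: Y=0.001672+0.000j on G[0,1]
L3: Y=0.000-0.0009010j on G[1,4]
R6: Y=0.02169+0.000j on G[0,1]
I3: z[4]−=0.214, z[0]+=0.214
V1: row V0−V2=9.51, i_V1 at 0,2
solve → V1=-5.222-1.244j, V2=-9.510+0.000j, V3=-0.5145-0.2200j, V4=-81.90-208.7j
aux → i_V1=-0.06372+0.000j

4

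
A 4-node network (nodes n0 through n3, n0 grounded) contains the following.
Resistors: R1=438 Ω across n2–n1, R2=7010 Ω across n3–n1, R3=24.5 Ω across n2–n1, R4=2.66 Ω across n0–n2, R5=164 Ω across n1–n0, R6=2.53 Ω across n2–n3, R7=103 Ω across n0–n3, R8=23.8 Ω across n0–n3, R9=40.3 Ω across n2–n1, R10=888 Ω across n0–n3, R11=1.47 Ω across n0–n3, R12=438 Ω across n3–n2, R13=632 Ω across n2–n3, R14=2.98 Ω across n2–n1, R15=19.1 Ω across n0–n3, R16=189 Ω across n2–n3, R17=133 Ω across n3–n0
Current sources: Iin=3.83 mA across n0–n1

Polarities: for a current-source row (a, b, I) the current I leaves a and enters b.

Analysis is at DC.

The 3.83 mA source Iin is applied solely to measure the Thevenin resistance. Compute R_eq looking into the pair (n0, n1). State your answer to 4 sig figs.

R_eq = 3.933 Ω

Element admittances at DC:
  Y(R1) = 0.002283 S between n2,n1
  Y(R2) = 0.0001427 S between n3,n1
  Y(R3) = 0.04082 S between n2,n1
  Y(R4) = 0.3759 S between n0,n2
  Y(R5) = 0.006098 S between n1,n0
  Y(R6) = 0.3953 S between n2,n3
  Y(R7) = 0.009709 S between n0,n3
  Y(R8) = 0.04202 S between n0,n3
  Y(R9) = 0.02481 S between n2,n1
  Y(R10) = 0.001126 S between n0,n3
  Y(R11) = 0.6803 S between n0,n3
  Y(R12) = 0.002283 S between n3,n2
  Y(R13) = 0.001582 S between n2,n3
  Y(R14) = 0.3356 S between n2,n1
  Y(R15) = 0.05236 S between n0,n3
  Y(R16) = 0.005291 S between n2,n3
  Y(R17) = 0.007519 S between n3,n0
  Iin: injects 0.00383 A into n1 (from n0)
Assemble and solve the 3×3 MNA system:
  V(n1)=0.01506  V(n2)=0.005805  V(n3)=0.001962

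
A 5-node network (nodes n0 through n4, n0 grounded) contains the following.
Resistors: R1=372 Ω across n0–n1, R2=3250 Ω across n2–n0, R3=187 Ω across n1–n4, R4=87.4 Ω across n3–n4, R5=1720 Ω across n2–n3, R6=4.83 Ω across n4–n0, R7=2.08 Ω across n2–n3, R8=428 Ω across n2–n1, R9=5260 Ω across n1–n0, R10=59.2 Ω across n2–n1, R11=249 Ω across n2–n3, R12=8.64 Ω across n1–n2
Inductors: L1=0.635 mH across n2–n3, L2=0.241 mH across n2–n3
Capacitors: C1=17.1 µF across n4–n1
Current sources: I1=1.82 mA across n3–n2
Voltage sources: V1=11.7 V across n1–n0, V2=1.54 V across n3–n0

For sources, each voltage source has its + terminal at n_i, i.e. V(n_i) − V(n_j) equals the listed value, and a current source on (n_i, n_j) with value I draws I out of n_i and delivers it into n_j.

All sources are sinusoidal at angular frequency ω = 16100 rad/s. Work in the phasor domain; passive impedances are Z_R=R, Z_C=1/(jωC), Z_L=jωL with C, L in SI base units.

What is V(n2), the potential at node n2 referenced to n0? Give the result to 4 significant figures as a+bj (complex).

MNA unknowns: 4 node voltages V₁..V_4 plus 2 source currents (V1, V2)
R1: Y=0.002688+0.000j on G[0,1]
R2: Y=0.0003077+0.000j on G[2,0]
R3: Y=0.005348+0.000j on G[1,4]
R4: Y=0.01144+0.000j on G[3,4]
R5: Y=0.0005814+0.000j on G[2,3]
R6: Y=0.2070+0.000j on G[4,0]
R7: Y=0.4808+0.000j on G[2,3]
R8: Y=0.002336+0.000j on G[2,1]
L1: Y=0.000-0.09781j on G[2,3]
C1: Y=0.000+0.2753j on G[4,1]
I1: z[3]−=0.00182, z[2]+=0.00182
L2: Y=0.000-0.2577j on G[2,3]
R9: Y=0.0001901+0.000j on G[1,0]
R10: Y=0.01689+0.000j on G[2,1]
R11: Y=0.004016+0.000j on G[2,3]
R12: Y=0.1157+0.000j on G[1,2]
V1: row V1−V0=11.7, i_V1 at 1,0
V2: row V3−V0=1.54, i_V2 at 3,0
solve → V1=11.70+0.000j, V2=3.205+0.9539j, V3=1.540+0.000j, V4=7.187+5.551j
aux → i_V1=-2.733-1.084j, i_V2=1.210-0.06552j

3.205+0.9539j V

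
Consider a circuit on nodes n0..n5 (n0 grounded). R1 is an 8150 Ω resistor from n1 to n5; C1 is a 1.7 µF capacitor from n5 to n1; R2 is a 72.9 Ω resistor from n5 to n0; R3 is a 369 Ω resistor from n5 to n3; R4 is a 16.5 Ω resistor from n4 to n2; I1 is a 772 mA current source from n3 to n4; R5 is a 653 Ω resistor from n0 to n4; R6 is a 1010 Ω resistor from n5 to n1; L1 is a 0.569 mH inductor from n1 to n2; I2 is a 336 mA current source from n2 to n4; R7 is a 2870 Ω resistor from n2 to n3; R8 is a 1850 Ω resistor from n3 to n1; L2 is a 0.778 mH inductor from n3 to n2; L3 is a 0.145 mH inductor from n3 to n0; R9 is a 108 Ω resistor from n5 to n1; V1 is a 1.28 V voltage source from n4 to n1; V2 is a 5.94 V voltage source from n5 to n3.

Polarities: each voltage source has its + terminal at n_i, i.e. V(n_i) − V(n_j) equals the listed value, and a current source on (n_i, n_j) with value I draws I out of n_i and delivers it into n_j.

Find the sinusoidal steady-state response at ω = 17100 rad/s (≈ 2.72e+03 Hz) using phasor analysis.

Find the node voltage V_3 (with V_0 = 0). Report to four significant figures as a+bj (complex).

0.08063-0.2959j V

Apply KCL at each of the 5 non-ground nodes and solve the resulting linear system.
Node n1: branches {R1, C1, R6, L1, R8, R9, V1} → V_1 = 22.72+23.89j
Node n2: branches {R4, L1, I2, R7, L2} → V_2 = 10.61+16.32j
Node n3: branches {R3, I1, R7, R8, L2, L3, V2} → V_3 = 0.08063-0.2959j
Node n4: branches {R4, I1, R5, I2, V1} → V_4 = 24.00+23.89j
Node n5: branches {R1, C1, R2, R3, R6, R9, V2} → V_5 = 6.021-0.2959j
Source currents: i(V1)=0.2599-0.4950j, i(V2)=-0.6284+0.7403j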